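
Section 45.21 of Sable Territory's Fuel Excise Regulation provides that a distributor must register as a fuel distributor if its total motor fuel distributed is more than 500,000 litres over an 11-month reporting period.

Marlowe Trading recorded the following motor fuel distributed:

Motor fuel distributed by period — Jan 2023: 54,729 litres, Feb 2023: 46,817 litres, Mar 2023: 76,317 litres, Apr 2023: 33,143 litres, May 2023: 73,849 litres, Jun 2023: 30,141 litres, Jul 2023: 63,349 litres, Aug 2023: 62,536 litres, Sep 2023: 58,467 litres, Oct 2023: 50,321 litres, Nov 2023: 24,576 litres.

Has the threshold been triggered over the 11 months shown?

Yes

Total motor fuel distributed: 54,729 litres + 46,817 litres + 76,317 litres + 33,143 litres + 73,849 litres + 30,141 litres + 63,349 litres + 62,536 litres + 58,467 litres + 50,321 litres + 24,576 litres = 574,245 litres.
574,245 litres > 500,000 litres, so the threshold is exceeded.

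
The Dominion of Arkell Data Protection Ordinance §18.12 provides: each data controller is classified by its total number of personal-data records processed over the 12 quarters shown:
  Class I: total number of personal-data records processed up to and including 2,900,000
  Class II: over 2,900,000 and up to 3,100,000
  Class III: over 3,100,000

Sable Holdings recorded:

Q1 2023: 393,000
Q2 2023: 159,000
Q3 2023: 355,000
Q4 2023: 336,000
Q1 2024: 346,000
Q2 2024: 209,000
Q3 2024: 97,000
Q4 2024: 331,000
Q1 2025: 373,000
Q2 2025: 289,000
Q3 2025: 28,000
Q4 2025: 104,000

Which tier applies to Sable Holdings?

Total number of personal-data records processed: 393,000 + 159,000 + 355,000 + 336,000 + 346,000 + 209,000 + 97,000 + 331,000 + 373,000 + 289,000 + 28,000 + 104,000 = 3,020,000.
2,900,000 < 3,020,000 ≤ 3,100,000, so Class II applies.

Class II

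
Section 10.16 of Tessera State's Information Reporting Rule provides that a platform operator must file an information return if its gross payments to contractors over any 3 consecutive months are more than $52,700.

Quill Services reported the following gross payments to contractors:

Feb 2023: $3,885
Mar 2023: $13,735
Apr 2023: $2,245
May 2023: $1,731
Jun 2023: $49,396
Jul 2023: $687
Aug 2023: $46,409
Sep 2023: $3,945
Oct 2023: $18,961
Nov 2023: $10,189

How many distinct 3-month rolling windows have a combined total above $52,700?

3

Feb 2023–Apr 2023: $3,885 + $13,735 + $2,245 = $19,865 (under)
Mar 2023–May 2023: $13,735 + $2,245 + $1,731 = $17,711 (under)
Apr 2023–Jun 2023: $2,245 + $1,731 + $49,396 = $53,372 (over)
May 2023–Jul 2023: $1,731 + $49,396 + $687 = $51,814 (under)
Jun 2023–Aug 2023: $49,396 + $687 + $46,409 = $96,492 (over)
Jul 2023–Sep 2023: $687 + $46,409 + $3,945 = $51,041 (under)
Aug 2023–Oct 2023: $46,409 + $3,945 + $18,961 = $69,315 (over)
Sep 2023–Nov 2023: $3,945 + $18,961 + $10,189 = $33,095 (under)
3 windows exceed the threshold.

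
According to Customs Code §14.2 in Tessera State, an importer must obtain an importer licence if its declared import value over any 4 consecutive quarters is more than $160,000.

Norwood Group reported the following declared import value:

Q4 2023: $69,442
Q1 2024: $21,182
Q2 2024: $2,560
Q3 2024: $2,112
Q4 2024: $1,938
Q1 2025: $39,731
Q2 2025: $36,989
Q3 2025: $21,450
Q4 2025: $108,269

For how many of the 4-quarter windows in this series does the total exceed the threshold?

Q4 2023–Q3 2024: $69,442 + $21,182 + $2,560 + $2,112 = $95,296 (under)
Q1 2024–Q4 2024: $21,182 + $2,560 + $2,112 + $1,938 = $27,792 (under)
Q2 2024–Q1 2025: $2,560 + $2,112 + $1,938 + $39,731 = $46,341 (under)
Q3 2024–Q2 2025: $2,112 + $1,938 + $39,731 + $36,989 = $80,770 (under)
Q4 2024–Q3 2025: $1,938 + $39,731 + $36,989 + $21,450 = $100,108 (under)
Q1 2025–Q4 2025: $39,731 + $36,989 + $21,450 + $108,269 = $206,439 (over)
1 window exceeds the threshold.

1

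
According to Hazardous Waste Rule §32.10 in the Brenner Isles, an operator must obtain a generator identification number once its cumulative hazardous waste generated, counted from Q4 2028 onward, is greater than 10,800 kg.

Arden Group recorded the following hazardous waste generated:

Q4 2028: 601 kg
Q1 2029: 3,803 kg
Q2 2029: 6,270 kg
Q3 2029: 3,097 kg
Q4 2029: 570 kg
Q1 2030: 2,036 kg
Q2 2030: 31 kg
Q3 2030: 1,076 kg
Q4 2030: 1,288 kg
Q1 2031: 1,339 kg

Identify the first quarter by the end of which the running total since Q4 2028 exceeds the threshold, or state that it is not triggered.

Through Q4 2028: 601 kg
Through Q1 2029: 4,404 kg
Through Q2 2029: 10,674 kg
Through Q3 2029: 13,771 kg ← exceeds threshold

Q3 2029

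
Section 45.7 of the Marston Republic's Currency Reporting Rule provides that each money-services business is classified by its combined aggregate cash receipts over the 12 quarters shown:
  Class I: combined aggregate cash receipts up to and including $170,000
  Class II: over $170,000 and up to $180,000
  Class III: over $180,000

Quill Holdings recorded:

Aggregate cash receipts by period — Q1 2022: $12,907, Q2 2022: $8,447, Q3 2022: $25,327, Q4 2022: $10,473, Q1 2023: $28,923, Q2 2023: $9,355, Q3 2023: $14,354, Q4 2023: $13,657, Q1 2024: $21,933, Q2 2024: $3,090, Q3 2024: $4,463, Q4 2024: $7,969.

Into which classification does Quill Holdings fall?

Combined aggregate cash receipts: $12,907 + $8,447 + $25,327 + $10,473 + $28,923 + $9,355 + $14,354 + $13,657 + $21,933 + $3,090 + $4,463 + $7,969 = $160,898.
$160,898 ≤ $170,000, so Class I applies.

Class I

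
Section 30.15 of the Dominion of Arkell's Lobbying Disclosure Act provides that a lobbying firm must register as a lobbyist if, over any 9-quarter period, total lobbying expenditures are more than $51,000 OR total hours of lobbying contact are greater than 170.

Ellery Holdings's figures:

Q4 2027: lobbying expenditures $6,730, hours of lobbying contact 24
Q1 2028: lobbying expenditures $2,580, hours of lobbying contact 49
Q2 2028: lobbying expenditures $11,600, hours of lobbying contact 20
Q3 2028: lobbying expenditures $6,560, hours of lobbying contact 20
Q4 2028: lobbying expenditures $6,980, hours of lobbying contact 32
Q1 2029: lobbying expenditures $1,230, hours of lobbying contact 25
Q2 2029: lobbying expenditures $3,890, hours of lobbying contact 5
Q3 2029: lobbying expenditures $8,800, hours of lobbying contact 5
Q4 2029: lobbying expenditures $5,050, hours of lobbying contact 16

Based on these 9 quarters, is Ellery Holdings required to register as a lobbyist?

Total lobbying expenditures: $6,730 + $2,580 + $11,600 + $6,560 + $6,980 + $1,230 + $3,890 + $8,800 + $5,050 = $53,420 (> $51,000).
Total hours of lobbying contact: 24 + 49 + 20 + 20 + 32 + 25 + 5 + 5 + 16 = 196 (> 170).
The test is 'or': at least one threshold is exceeded.

Yes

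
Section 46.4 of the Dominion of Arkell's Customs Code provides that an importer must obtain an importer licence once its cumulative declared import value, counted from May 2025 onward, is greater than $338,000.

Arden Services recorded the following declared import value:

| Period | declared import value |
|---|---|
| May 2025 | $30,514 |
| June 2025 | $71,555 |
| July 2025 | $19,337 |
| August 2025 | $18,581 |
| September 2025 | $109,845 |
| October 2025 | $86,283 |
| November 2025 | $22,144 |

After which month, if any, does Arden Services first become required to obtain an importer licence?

Through May 2025: $30,514
Through June 2025: $102,069
Through July 2025: $121,406
Through August 2025: $139,987
Through September 2025: $249,832
Through October 2025: $336,115
Through November 2025: $358,259 ← exceeds threshold

November 2025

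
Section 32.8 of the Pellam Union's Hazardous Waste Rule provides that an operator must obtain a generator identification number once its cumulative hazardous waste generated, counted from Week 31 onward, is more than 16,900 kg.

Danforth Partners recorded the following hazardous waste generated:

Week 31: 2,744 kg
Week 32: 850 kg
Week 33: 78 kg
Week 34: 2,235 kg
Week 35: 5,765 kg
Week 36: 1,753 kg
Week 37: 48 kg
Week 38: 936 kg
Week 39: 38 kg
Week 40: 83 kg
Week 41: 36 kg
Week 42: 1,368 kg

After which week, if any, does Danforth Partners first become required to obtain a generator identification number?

Through Week 31: 2,744 kg
Through Week 32: 3,594 kg
Through Week 33: 3,672 kg
Through Week 34: 5,907 kg
Through Week 35: 11,672 kg
Through Week 36: 13,425 kg
Through Week 37: 13,473 kg
Through Week 38: 14,409 kg
Through Week 39: 14,447 kg
Through Week 40: 14,530 kg
Through Week 41: 14,566 kg
Through Week 42: 15,934 kg
Final cumulative total 15,934 kg ≤ 16,900 kg; the threshold is never exceeded.

Not triggered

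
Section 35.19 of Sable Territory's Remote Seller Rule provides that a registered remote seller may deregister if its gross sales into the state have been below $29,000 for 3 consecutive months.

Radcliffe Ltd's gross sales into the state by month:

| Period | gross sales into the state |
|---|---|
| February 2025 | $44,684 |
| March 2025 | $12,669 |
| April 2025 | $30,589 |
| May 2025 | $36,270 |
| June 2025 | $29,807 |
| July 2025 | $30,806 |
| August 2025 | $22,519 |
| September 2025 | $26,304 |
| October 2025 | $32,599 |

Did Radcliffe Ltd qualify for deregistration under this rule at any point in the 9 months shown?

Months below $29,000: March 2025, August 2025, September 2025.
Longest run of consecutive months below the threshold: 2.
2 < 3, so Radcliffe Ltd never became eligible.

No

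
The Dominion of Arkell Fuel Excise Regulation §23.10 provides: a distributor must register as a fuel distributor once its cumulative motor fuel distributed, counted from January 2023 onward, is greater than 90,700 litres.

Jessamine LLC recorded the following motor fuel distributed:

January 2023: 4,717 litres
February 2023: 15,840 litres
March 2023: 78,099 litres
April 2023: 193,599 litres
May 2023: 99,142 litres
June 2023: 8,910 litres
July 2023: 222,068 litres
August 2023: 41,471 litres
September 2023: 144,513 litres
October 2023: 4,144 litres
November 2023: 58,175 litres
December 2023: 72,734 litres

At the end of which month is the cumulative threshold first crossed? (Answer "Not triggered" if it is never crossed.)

Through January 2023: 4,717 litres
Through February 2023: 20,557 litres
Through March 2023: 98,656 litres ← exceeds threshold

March 2023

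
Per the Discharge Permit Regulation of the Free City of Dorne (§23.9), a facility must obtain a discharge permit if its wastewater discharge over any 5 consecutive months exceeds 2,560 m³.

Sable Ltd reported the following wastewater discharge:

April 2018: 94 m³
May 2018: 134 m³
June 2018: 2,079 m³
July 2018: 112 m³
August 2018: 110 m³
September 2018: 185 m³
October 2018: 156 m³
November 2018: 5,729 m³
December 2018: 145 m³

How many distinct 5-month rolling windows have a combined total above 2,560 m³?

April 2018–August 2018: 94 m³ + 134 m³ + 2,079 m³ + 112 m³ + 110 m³ = 2,529 m³ (under)
May 2018–September 2018: 134 m³ + 2,079 m³ + 112 m³ + 110 m³ + 185 m³ = 2,620 m³ (over)
June 2018–October 2018: 2,079 m³ + 112 m³ + 110 m³ + 185 m³ + 156 m³ = 2,642 m³ (over)
July 2018–November 2018: 112 m³ + 110 m³ + 185 m³ + 156 m³ + 5,729 m³ = 6,292 m³ (over)
August 2018–December 2018: 110 m³ + 185 m³ + 156 m³ + 5,729 m³ + 145 m³ = 6,325 m³ (over)
4 windows exceed the threshold.

4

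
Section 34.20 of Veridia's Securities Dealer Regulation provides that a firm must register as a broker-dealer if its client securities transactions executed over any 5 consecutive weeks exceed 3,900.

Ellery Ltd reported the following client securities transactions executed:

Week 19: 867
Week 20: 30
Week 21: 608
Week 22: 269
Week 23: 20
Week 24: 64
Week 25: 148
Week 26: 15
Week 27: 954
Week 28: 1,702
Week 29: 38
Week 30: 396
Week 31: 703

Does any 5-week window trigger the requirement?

Week 19–Week 23: 867 + 30 + 608 + 269 + 20 = 1,794 (under)
Week 20–Week 24: 30 + 608 + 269 + 20 + 64 = 991 (under)
Week 21–Week 25: 608 + 269 + 20 + 64 + 148 = 1,109 (under)
Week 22–Week 26: 269 + 20 + 64 + 148 + 15 = 516 (under)
Week 23–Week 27: 20 + 64 + 148 + 15 + 954 = 1,201 (under)
Week 24–Week 28: 64 + 148 + 15 + 954 + 1,702 = 2,883 (under)
Week 25–Week 29: 148 + 15 + 954 + 1,702 + 38 = 2,857 (under)
Week 26–Week 30: 15 + 954 + 1,702 + 38 + 396 = 3,105 (under)
Week 27–Week 31: 954 + 1,702 + 38 + 396 + 703 = 3,793 (under)
No window exceeds 3,900.

No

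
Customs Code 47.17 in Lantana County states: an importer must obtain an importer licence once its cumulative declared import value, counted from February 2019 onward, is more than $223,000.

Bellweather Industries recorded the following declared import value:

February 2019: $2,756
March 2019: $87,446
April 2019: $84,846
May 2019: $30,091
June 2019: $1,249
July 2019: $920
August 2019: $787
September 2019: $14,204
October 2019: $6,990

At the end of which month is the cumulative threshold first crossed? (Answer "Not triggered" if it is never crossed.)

Through February 2019: $2,756
Through March 2019: $90,202
Through April 2019: $175,048
Through May 2019: $205,139
Through June 2019: $206,388
Through July 2019: $207,308
Through August 2019: $208,095
Through September 2019: $222,299
Through October 2019: $229,289 ← exceeds threshold

October 2019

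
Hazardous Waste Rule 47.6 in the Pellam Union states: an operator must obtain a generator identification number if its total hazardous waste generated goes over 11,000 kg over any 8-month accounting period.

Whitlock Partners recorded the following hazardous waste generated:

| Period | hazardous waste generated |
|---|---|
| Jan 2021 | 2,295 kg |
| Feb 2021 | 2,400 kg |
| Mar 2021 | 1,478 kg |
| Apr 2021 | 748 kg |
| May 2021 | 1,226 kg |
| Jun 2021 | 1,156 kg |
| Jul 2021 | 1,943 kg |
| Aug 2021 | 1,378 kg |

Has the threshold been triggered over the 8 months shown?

Yes

Total hazardous waste generated: 2,295 kg + 2,400 kg + 1,478 kg + 748 kg + 1,226 kg + 1,156 kg + 1,943 kg + 1,378 kg = 12,624 kg.
12,624 kg > 11,000 kg, so the threshold is exceeded.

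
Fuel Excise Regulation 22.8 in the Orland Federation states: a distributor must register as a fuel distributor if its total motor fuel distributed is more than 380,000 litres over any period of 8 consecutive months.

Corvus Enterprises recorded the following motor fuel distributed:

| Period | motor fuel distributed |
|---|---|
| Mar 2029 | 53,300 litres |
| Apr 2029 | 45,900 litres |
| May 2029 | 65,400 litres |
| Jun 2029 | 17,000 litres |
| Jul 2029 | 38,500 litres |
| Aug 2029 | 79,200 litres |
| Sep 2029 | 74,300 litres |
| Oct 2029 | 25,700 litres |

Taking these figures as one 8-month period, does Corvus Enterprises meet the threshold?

Yes

Total motor fuel distributed: 53,300 litres + 45,900 litres + 65,400 litres + 17,000 litres + 38,500 litres + 79,200 litres + 74,300 litres + 25,700 litres = 399,300 litres.
399,300 litres > 380,000 litres, so the threshold is exceeded.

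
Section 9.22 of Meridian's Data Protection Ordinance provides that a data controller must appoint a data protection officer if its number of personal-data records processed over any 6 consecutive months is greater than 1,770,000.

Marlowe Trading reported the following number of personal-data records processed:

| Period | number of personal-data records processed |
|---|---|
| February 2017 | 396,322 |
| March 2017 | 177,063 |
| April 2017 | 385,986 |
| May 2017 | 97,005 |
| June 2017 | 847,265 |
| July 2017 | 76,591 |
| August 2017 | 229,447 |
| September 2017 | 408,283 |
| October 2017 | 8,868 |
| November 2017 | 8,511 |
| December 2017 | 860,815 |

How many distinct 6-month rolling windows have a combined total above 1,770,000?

3

February 2017–July 2017: 396,322 + 177,063 + 385,986 + 97,005 + 847,265 + 76,591 = 1,980,232 (over)
March 2017–August 2017: 177,063 + 385,986 + 97,005 + 847,265 + 76,591 + 229,447 = 1,813,357 (over)
April 2017–September 2017: 385,986 + 97,005 + 847,265 + 76,591 + 229,447 + 408,283 = 2,044,577 (over)
May 2017–October 2017: 97,005 + 847,265 + 76,591 + 229,447 + 408,283 + 8,868 = 1,667,459 (under)
June 2017–November 2017: 847,265 + 76,591 + 229,447 + 408,283 + 8,868 + 8,511 = 1,578,965 (under)
July 2017–December 2017: 76,591 + 229,447 + 408,283 + 8,868 + 8,511 + 860,815 = 1,592,515 (under)
3 windows exceed the threshold.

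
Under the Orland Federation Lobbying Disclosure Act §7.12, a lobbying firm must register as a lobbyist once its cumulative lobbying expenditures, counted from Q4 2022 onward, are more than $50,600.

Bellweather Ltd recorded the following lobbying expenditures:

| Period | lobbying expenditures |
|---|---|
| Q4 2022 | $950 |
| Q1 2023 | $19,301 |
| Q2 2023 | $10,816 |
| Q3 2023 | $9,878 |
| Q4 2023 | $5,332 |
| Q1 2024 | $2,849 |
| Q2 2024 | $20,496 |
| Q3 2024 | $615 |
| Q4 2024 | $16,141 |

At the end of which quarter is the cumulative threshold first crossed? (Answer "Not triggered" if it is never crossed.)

Q2 2024

Through Q4 2022: $950
Through Q1 2023: $20,251
Through Q2 2023: $31,067
Through Q3 2023: $40,945
Through Q4 2023: $46,277
Through Q1 2024: $49,126
Through Q2 2024: $69,622 ← exceeds threshold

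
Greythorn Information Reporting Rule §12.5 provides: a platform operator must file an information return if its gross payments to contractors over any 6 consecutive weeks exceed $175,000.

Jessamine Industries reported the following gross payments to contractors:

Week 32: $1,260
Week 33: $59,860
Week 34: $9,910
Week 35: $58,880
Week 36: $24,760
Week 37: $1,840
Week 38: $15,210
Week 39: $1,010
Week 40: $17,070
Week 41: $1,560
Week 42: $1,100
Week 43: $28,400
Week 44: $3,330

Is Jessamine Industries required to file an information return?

Week 32–Week 37: $1,260 + $59,860 + $9,910 + $58,880 + $24,760 + $1,840 = $156,510 (under)
Week 33–Week 38: $59,860 + $9,910 + $58,880 + $24,760 + $1,840 + $15,210 = $170,460 (under)
Week 34–Week 39: $9,910 + $58,880 + $24,760 + $1,840 + $15,210 + $1,010 = $111,610 (under)
Week 35–Week 40: $58,880 + $24,760 + $1,840 + $15,210 + $1,010 + $17,070 = $118,770 (under)
Week 36–Week 41: $24,760 + $1,840 + $15,210 + $1,010 + $17,070 + $1,560 = $61,450 (under)
Week 37–Week 42: $1,840 + $15,210 + $1,010 + $17,070 + $1,560 + $1,100 = $37,790 (under)
Week 38–Week 43: $15,210 + $1,010 + $17,070 + $1,560 + $1,100 + $28,400 = $64,350 (under)
Week 39–Week 44: $1,010 + $17,070 + $1,560 + $1,100 + $28,400 + $3,330 = $52,470 (under)
No window exceeds $175,000.

No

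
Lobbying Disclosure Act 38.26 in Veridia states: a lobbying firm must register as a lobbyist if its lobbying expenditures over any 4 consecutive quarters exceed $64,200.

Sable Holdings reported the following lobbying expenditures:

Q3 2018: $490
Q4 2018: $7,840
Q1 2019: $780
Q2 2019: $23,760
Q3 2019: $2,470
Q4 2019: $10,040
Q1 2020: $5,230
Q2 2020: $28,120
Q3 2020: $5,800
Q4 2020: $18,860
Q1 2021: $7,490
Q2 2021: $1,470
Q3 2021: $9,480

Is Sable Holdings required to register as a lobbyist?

Q3 2018–Q2 2019: $490 + $7,840 + $780 + $23,760 = $32,870 (under)
Q4 2018–Q3 2019: $7,840 + $780 + $23,760 + $2,470 = $34,850 (under)
Q1 2019–Q4 2019: $780 + $23,760 + $2,470 + $10,040 = $37,050 (under)
Q2 2019–Q1 2020: $23,760 + $2,470 + $10,040 + $5,230 = $41,500 (under)
Q3 2019–Q2 2020: $2,470 + $10,040 + $5,230 + $28,120 = $45,860 (under)
Q4 2019–Q3 2020: $10,040 + $5,230 + $28,120 + $5,800 = $49,190 (under)
Q1 2020–Q4 2020: $5,230 + $28,120 + $5,800 + $18,860 = $58,010 (under)
Q2 2020–Q1 2021: $28,120 + $5,800 + $18,860 + $7,490 = $60,270 (under)
Q3 2020–Q2 2021: $5,800 + $18,860 + $7,490 + $1,470 = $33,620 (under)
Q4 2020–Q3 2021: $18,860 + $7,490 + $1,470 + $9,480 = $37,300 (under)
No window exceeds $64,200.

No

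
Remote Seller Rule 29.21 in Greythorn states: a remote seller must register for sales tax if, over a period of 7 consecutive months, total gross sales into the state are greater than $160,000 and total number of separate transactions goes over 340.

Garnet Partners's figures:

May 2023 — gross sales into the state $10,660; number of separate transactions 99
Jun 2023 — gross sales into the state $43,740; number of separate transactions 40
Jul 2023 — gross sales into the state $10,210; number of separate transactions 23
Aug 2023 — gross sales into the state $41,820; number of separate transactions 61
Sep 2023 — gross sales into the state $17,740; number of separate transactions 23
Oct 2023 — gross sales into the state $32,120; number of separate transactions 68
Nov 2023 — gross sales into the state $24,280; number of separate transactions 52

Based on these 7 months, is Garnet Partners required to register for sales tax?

Yes

Total gross sales into the state: $10,660 + $43,740 + $10,210 + $41,820 + $17,740 + $32,120 + $24,280 = $180,570 (> $160,000).
Total number of separate transactions: 99 + 40 + 23 + 61 + 23 + 68 + 52 = 366 (> 340).
The test is 'and': both thresholds are exceeded.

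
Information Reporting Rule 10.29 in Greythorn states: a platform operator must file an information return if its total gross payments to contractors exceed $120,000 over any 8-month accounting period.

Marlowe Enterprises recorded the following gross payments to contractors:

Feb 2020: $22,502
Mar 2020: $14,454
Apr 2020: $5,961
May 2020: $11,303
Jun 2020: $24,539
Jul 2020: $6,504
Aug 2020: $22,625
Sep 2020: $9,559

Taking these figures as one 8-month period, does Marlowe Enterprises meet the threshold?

No

Total gross payments to contractors: $22,502 + $14,454 + $5,961 + $11,303 + $24,539 + $6,504 + $22,625 + $9,559 = $117,447.
$117,447 ≤ $120,000, so the threshold is not exceeded.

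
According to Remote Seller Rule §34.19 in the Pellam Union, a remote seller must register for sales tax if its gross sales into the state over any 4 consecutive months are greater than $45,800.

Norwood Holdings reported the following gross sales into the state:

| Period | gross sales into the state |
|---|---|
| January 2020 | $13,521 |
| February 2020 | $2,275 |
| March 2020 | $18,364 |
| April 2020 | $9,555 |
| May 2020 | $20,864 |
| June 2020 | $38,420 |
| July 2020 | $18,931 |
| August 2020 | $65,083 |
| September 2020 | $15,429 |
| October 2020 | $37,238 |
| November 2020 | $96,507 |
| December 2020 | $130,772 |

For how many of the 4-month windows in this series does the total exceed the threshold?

January 2020–April 2020: $13,521 + $2,275 + $18,364 + $9,555 = $43,715 (under)
February 2020–May 2020: $2,275 + $18,364 + $9,555 + $20,864 = $51,058 (over)
March 2020–June 2020: $18,364 + $9,555 + $20,864 + $38,420 = $87,203 (over)
April 2020–July 2020: $9,555 + $20,864 + $38,420 + $18,931 = $87,770 (over)
May 2020–August 2020: $20,864 + $38,420 + $18,931 + $65,083 = $143,298 (over)
June 2020–September 2020: $38,420 + $18,931 + $65,083 + $15,429 = $137,863 (over)
July 2020–October 2020: $18,931 + $65,083 + $15,429 + $37,238 = $136,681 (over)
August 2020–November 2020: $65,083 + $15,429 + $37,238 + $96,507 = $214,257 (over)
September 2020–December 2020: $15,429 + $37,238 + $96,507 + $130,772 = $279,946 (over)
8 windows exceed the threshold.

8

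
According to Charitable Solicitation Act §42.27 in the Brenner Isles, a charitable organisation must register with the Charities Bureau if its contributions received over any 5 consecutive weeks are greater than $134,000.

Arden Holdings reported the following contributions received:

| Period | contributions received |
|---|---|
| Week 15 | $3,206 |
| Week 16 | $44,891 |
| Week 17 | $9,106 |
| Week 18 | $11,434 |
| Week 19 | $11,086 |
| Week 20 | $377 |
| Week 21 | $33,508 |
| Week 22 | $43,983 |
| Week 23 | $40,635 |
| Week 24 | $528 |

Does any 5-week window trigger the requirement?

No

Week 15–Week 19: $3,206 + $44,891 + $9,106 + $11,434 + $11,086 = $79,723 (under)
Week 16–Week 20: $44,891 + $9,106 + $11,434 + $11,086 + $377 = $76,894 (under)
Week 17–Week 21: $9,106 + $11,434 + $11,086 + $377 + $33,508 = $65,511 (under)
Week 18–Week 22: $11,434 + $11,086 + $377 + $33,508 + $43,983 = $100,388 (under)
Week 19–Week 23: $11,086 + $377 + $33,508 + $43,983 + $40,635 = $129,589 (under)
Week 20–Week 24: $377 + $33,508 + $43,983 + $40,635 + $528 = $119,031 (under)
No window exceeds $134,000.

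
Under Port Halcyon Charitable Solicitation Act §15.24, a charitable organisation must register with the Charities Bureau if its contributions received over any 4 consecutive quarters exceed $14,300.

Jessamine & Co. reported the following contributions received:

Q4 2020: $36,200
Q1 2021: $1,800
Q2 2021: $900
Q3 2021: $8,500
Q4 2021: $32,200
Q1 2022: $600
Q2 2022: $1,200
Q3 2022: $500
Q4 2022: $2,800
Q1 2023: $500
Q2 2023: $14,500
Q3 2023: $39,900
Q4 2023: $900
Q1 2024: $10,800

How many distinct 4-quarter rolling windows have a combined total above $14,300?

9

Q4 2020–Q3 2021: $36,200 + $1,800 + $900 + $8,500 = $47,400 (over)
Q1 2021–Q4 2021: $1,800 + $900 + $8,500 + $32,200 = $43,400 (over)
Q2 2021–Q1 2022: $900 + $8,500 + $32,200 + $600 = $42,200 (over)
Q3 2021–Q2 2022: $8,500 + $32,200 + $600 + $1,200 = $42,500 (over)
Q4 2021–Q3 2022: $32,200 + $600 + $1,200 + $500 = $34,500 (over)
Q1 2022–Q4 2022: $600 + $1,200 + $500 + $2,800 = $5,100 (under)
Q2 2022–Q1 2023: $1,200 + $500 + $2,800 + $500 = $5,000 (under)
Q3 2022–Q2 2023: $500 + $2,800 + $500 + $14,500 = $18,300 (over)
Q4 2022–Q3 2023: $2,800 + $500 + $14,500 + $39,900 = $57,700 (over)
Q1 2023–Q4 2023: $500 + $14,500 + $39,900 + $900 = $55,800 (over)
Q2 2023–Q1 2024: $14,500 + $39,900 + $900 + $10,800 = $66,100 (over)
9 windows exceed the threshold.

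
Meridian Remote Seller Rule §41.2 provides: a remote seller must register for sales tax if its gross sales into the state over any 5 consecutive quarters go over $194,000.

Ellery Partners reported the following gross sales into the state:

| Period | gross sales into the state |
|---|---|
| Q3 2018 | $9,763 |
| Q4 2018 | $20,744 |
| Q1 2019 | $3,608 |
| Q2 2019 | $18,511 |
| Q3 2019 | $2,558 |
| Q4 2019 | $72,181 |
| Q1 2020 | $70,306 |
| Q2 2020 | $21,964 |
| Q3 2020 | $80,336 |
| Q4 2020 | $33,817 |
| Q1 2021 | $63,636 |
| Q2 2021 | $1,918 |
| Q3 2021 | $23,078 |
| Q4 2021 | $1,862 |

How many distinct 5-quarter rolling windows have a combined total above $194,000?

Q3 2018–Q3 2019: $9,763 + $20,744 + $3,608 + $18,511 + $2,558 = $55,184 (under)
Q4 2018–Q4 2019: $20,744 + $3,608 + $18,511 + $2,558 + $72,181 = $117,602 (under)
Q1 2019–Q1 2020: $3,608 + $18,511 + $2,558 + $72,181 + $70,306 = $167,164 (under)
Q2 2019–Q2 2020: $18,511 + $2,558 + $72,181 + $70,306 + $21,964 = $185,520 (under)
Q3 2019–Q3 2020: $2,558 + $72,181 + $70,306 + $21,964 + $80,336 = $247,345 (over)
Q4 2019–Q4 2020: $72,181 + $70,306 + $21,964 + $80,336 + $33,817 = $278,604 (over)
Q1 2020–Q1 2021: $70,306 + $21,964 + $80,336 + $33,817 + $63,636 = $270,059 (over)
Q2 2020–Q2 2021: $21,964 + $80,336 + $33,817 + $63,636 + $1,918 = $201,671 (over)
Q3 2020–Q3 2021: $80,336 + $33,817 + $63,636 + $1,918 + $23,078 = $202,785 (over)
Q4 2020–Q4 2021: $33,817 + $63,636 + $1,918 + $23,078 + $1,862 = $124,311 (under)
5 windows exceed the threshold.

5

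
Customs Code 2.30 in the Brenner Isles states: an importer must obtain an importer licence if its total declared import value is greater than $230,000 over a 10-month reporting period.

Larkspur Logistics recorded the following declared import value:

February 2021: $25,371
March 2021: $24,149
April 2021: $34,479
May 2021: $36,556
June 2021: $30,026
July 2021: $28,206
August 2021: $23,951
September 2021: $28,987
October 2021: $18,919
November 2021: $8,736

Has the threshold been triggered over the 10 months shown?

Yes

Total declared import value: $25,371 + $24,149 + $34,479 + $36,556 + $30,026 + $28,206 + $23,951 + $28,987 + $18,919 + $8,736 = $259,380.
$259,380 > $230,000, so the threshold is exceeded.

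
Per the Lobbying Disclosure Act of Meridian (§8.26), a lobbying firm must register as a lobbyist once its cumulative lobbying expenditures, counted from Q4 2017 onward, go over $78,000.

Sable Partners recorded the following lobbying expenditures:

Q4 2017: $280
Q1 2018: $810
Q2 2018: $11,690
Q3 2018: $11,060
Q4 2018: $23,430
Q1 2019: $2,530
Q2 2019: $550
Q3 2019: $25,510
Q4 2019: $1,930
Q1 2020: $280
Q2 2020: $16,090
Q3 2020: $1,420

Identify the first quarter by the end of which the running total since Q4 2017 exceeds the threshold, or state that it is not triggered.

Q1 2020

Through Q4 2017: $280
Through Q1 2018: $1,090
Through Q2 2018: $12,780
Through Q3 2018: $23,840
Through Q4 2018: $47,270
Through Q1 2019: $49,800
Through Q2 2019: $50,350
Through Q3 2019: $75,860
Through Q4 2019: $77,790
Through Q1 2020: $78,070 ← exceeds threshold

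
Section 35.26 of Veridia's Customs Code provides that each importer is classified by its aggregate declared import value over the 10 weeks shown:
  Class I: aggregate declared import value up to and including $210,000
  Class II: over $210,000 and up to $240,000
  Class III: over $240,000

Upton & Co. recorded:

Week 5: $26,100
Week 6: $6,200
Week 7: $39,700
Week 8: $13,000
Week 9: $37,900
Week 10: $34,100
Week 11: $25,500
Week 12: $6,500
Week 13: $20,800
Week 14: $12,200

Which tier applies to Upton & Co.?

Aggregate declared import value: $26,100 + $6,200 + $39,700 + $13,000 + $37,900 + $34,100 + $25,500 + $6,500 + $20,800 + $12,200 = $222,000.
$210,000 < $222,000 ≤ $240,000, so Class II applies.

Class II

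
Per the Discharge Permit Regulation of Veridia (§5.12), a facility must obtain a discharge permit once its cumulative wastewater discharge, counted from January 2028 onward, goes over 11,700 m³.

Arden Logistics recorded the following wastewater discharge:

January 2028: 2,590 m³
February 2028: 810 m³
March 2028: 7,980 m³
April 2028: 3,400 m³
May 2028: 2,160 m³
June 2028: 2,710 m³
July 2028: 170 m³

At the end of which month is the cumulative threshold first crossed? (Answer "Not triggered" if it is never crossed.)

Through January 2028: 2,590 m³
Through February 2028: 3,400 m³
Through March 2028: 11,380 m³
Through April 2028: 14,780 m³ ← exceeds threshold

April 2028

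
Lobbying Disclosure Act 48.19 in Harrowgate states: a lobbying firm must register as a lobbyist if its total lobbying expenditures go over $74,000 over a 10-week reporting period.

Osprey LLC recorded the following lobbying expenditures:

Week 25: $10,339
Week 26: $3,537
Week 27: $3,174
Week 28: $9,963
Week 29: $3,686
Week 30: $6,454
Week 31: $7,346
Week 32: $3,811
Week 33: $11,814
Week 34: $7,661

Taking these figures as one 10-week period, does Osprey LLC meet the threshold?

No

Total lobbying expenditures: $10,339 + $3,537 + $3,174 + $9,963 + $3,686 + $6,454 + $7,346 + $3,811 + $11,814 + $7,661 = $67,785.
$67,785 ≤ $74,000, so the threshold is not exceeded.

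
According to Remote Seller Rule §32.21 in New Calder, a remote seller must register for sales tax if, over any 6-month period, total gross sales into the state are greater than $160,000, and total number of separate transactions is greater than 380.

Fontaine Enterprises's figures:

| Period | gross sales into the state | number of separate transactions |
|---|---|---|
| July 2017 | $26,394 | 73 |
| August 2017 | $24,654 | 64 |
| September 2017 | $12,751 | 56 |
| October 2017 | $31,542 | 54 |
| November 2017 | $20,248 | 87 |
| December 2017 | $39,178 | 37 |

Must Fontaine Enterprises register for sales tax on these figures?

No

Total gross sales into the state: $26,394 + $24,654 + $12,751 + $31,542 + $20,248 + $39,178 = $154,767 (≤ $160,000).
Total number of separate transactions: 73 + 64 + 56 + 54 + 87 + 37 = 371 (≤ 380).
The test is 'and': the rule requires both, and at least one is not exceeded.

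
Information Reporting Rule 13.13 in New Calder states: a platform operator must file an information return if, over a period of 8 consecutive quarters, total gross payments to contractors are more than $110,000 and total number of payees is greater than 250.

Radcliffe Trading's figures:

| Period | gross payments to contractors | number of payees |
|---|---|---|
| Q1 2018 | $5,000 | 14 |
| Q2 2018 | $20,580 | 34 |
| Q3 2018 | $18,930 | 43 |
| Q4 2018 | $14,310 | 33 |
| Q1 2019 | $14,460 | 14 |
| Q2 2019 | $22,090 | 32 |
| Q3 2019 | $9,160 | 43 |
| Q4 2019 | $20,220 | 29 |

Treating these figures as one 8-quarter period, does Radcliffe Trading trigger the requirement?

No

Total gross payments to contractors: $5,000 + $20,580 + $18,930 + $14,310 + $14,460 + $22,090 + $9,160 + $20,220 = $124,750 (> $110,000).
Total number of payees: 14 + 34 + 43 + 33 + 14 + 32 + 43 + 29 = 242 (≤ 250).
The test is 'and': the rule requires both, and at least one is not exceeded.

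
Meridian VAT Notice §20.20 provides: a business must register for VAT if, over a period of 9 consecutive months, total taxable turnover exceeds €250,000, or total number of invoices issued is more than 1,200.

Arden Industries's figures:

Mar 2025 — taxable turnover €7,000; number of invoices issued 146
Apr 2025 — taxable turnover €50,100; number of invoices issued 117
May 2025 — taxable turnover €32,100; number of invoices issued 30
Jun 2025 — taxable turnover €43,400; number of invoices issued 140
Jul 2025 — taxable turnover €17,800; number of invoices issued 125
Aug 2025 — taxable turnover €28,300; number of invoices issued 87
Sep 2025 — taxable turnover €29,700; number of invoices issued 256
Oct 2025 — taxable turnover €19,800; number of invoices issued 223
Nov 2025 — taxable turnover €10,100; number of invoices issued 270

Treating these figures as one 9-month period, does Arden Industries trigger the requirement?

Total taxable turnover: €7,000 + €50,100 + €32,100 + €43,400 + €17,800 + €28,300 + €29,700 + €19,800 + €10,100 = €238,300 (≤ €250,000).
Total number of invoices issued: 146 + 117 + 30 + 140 + 125 + 87 + 256 + 223 + 270 = 1,394 (> 1,200).
The test is 'or': at least one threshold is exceeded.

Yes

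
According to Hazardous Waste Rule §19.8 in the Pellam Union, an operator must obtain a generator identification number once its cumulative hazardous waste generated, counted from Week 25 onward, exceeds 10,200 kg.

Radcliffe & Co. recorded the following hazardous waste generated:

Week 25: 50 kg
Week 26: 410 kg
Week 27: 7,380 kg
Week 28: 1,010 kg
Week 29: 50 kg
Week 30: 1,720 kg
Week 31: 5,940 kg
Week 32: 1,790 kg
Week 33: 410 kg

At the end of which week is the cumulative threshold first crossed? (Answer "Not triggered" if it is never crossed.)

Week 30

Through Week 25: 50 kg
Through Week 26: 460 kg
Through Week 27: 7,840 kg
Through Week 28: 8,850 kg
Through Week 29: 8,900 kg
Through Week 30: 10,620 kg ← exceeds threshold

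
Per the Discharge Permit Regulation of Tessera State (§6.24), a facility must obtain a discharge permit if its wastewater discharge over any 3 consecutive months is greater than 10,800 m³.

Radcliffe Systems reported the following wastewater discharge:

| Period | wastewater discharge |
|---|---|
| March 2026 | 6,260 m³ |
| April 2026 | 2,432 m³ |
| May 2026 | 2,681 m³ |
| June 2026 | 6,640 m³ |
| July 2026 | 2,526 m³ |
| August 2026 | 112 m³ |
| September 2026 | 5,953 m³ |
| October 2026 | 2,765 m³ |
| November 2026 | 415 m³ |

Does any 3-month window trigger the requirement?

Yes

March 2026–May 2026: 6,260 m³ + 2,432 m³ + 2,681 m³ = 11,373 m³ (over)
April 2026–June 2026: 2,432 m³ + 2,681 m³ + 6,640 m³ = 11,753 m³ (over)
May 2026–July 2026: 2,681 m³ + 6,640 m³ + 2,526 m³ = 11,847 m³ (over)
June 2026–August 2026: 6,640 m³ + 2,526 m³ + 112 m³ = 9,278 m³ (under)
July 2026–September 2026: 2,526 m³ + 112 m³ + 5,953 m³ = 8,591 m³ (under)
August 2026–October 2026: 112 m³ + 5,953 m³ + 2,765 m³ = 8,830 m³ (under)
September 2026–November 2026: 5,953 m³ + 2,765 m³ + 415 m³ = 9,133 m³ (under)
At least one window exceeds 10,800 m³.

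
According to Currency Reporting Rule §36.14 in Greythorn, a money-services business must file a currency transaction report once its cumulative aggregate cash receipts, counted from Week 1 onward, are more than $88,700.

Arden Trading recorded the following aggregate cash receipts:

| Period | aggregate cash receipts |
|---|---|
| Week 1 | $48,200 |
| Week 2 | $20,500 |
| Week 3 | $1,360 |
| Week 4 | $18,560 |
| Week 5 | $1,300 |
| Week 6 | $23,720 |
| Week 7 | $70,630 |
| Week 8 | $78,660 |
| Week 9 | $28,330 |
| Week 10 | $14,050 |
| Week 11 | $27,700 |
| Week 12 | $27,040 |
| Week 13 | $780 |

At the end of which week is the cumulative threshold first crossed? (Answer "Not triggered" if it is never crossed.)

Through Week 1: $48,200
Through Week 2: $68,700
Through Week 3: $70,060
Through Week 4: $88,620
Through Week 5: $89,920 ← exceeds threshold

Week 5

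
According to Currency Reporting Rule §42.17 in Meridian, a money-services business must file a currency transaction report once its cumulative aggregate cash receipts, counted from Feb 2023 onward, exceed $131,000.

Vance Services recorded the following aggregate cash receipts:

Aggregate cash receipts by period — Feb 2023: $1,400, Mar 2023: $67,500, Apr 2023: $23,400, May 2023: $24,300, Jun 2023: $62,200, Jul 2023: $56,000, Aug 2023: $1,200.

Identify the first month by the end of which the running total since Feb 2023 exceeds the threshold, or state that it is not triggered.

Jun 2023

Through Feb 2023: $1,400
Through Mar 2023: $68,900
Through Apr 2023: $92,300
Through May 2023: $116,600
Through Jun 2023: $178,800 ← exceeds threshold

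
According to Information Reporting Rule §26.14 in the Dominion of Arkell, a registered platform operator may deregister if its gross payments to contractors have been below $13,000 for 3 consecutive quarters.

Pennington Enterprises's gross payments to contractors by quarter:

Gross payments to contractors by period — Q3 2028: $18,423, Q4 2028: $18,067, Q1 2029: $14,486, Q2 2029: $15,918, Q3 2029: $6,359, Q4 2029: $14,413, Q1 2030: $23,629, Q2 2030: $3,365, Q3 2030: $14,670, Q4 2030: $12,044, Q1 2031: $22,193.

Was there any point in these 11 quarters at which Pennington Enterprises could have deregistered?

Quarters below $13,000: Q3 2029, Q2 2030, Q4 2030.
Longest run of consecutive quarters below the threshold: 1.
1 < 3, so Pennington Enterprises never became eligible.

No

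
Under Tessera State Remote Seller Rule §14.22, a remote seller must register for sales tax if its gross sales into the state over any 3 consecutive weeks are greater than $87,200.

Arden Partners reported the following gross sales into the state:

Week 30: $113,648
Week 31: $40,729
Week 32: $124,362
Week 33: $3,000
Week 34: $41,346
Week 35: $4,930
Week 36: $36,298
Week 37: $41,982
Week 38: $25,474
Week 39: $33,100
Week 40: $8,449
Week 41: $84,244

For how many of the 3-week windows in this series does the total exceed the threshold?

6

Week 30–Week 32: $113,648 + $40,729 + $124,362 = $278,739 (over)
Week 31–Week 33: $40,729 + $124,362 + $3,000 = $168,091 (over)
Week 32–Week 34: $124,362 + $3,000 + $41,346 = $168,708 (over)
Week 33–Week 35: $3,000 + $41,346 + $4,930 = $49,276 (under)
Week 34–Week 36: $41,346 + $4,930 + $36,298 = $82,574 (under)
Week 35–Week 37: $4,930 + $36,298 + $41,982 = $83,210 (under)
Week 36–Week 38: $36,298 + $41,982 + $25,474 = $103,754 (over)
Week 37–Week 39: $41,982 + $25,474 + $33,100 = $100,556 (over)
Week 38–Week 40: $25,474 + $33,100 + $8,449 = $67,023 (under)
Week 39–Week 41: $33,100 + $8,449 + $84,244 = $125,793 (over)
6 windows exceed the threshold.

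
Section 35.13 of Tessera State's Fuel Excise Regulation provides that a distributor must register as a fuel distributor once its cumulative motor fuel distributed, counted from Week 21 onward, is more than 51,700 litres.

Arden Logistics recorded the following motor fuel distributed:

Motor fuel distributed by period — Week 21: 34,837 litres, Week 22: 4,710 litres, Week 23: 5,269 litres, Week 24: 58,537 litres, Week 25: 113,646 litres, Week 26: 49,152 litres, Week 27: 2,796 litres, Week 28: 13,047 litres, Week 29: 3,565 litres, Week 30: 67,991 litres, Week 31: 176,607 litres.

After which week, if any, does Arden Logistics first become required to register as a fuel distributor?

Through Week 21: 34,837 litres
Through Week 22: 39,547 litres
Through Week 23: 44,816 litres
Through Week 24: 103,353 litres ← exceeds threshold

Week 24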